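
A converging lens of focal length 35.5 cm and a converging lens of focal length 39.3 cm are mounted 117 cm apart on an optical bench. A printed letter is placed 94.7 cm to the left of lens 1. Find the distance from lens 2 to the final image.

113 cm

Lens 1: 1/d_i1 = 1/f₁ − 1/d_o1 = 1/(35.5) − 1/(94.7) = 0.01761, so d_i1 = 56.79 cm.
The intermediate image is 56.79 cm to the right of lens 1, which is 117 − (56.79) = 60.21 cm to the left of lens 2, so d_o2 = +60.21 cm.
Lens 2: 1/d_i2 = 1/f₂ − 1/d_o2 = 1/(39.3) − 1/(60.21) = 0.008837, so d_i2 = 113 cm.
The final image is real, 113 cm to the right of lens 2 (overall magnification ≈ 1.1).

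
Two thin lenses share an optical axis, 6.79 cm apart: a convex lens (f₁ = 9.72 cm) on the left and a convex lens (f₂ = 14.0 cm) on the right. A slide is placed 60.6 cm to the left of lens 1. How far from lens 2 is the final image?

3.57 cm

Lens 1: 1/d_i1 = 1/f₁ − 1/d_o1 = 1/(9.72) − 1/(60.6) = 0.08638, so d_i1 = 11.58 cm.
The intermediate image is 11.58 cm to the right of lens 1, which lies 4.790 cm to the right of lens 2 — a virtual object — so d_o2 = −4.790 cm.
Lens 2: 1/d_i2 = 1/f₂ − 1/d_o2 = 1/(14.0) − 1/(-4.790) = 0.2802, so d_i2 = 3.57 cm.
The final image is real, 3.57 cm to the right of lens 2 (overall magnification ≈ -0.14).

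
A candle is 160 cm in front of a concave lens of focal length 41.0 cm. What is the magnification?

m = +0.204

For a concave lens, f = -41.0 cm.
1/d_i = 1/f − 1/d_o = 1/(-41.00) − 1/(160) = -0.03064, so d_i = -32.64 cm.
m = −d_i/d_o = −(-32.64)/(160) = +0.204.
The image is virtual, upright and reduced, on the same side as the object.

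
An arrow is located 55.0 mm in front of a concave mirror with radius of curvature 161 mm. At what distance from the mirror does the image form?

174 mm

f = R/2 = 161/2 = 80.50 mm.
Mirror equation: 1/q = 1/f − 1/p = 1/(80.50) − 1/(55.0) = 0.01242 − 0.01818 = -0.005759, so q = -174 mm.
The image is virtual, upright and enlarged, behind the mirror.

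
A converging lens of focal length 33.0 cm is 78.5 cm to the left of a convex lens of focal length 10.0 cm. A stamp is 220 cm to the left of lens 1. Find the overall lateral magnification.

Lens 1: 1/d_i1 = 1/(33.0) − 1/(220) = 0.02576, so d_i1 = 38.82 cm; m₁ = −d_i1/d_o1 = -0.1765.
d_o2 = 78.5 − (38.82) = 39.68 cm.
Lens 2: 1/d_i2 = 1/(10.0) − 1/(39.68) = 0.07480, so d_i2 = 13.37 cm; m₂ = −d_i2/d_o2 = -0.3369.
m = m₁·m₂ = (-0.1765)(-0.3369) = +0.0595.

m = +0.0595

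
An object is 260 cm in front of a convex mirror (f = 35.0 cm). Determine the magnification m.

For a convex mirror, f = -35.0 cm.
1/d_i = 1/f − 1/d_o = 1/(-35.00) − 1/(260) = -0.03242, so d_i = -30.85 cm.
m = −d_i/d_o = −(-30.85)/(260) = +0.119.
The image is virtual, upright and reduced, behind the mirror.

m = +0.119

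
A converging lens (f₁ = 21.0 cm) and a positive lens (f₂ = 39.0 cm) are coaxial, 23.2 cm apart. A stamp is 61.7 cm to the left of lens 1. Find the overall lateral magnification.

Lens 1: 1/d_i1 = 1/(21.0) − 1/(61.7) = 0.03141, so d_i1 = 31.84 cm; m₁ = −d_i1/d_o1 = -0.5160.
d_o2 = 23.2 − (31.84) = -8.640 cm (virtual object).
Lens 2: 1/d_i2 = 1/(39.0) − 1/(-8.640) = 0.1414, so d_i2 = 7.073 cm; m₂ = −d_i2/d_o2 = +0.8186.
m = m₁·m₂ = (-0.5160)(+0.8186) = -0.422.

m = -0.422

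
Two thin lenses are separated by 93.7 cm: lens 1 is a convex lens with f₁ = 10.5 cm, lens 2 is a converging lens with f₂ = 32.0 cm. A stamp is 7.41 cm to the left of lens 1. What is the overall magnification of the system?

Lens 1: 1/d_i1 = 1/(10.5) − 1/(7.41) = -0.03971, so d_i1 = -25.18 cm; m₁ = −d_i1/d_o1 = +3.398.
d_o2 = 93.7 − (-25.18) = 118.9 cm.
Lens 2: 1/d_i2 = 1/(32.0) − 1/(118.9) = 0.02284, so d_i2 = 43.78 cm; m₂ = −d_i2/d_o2 = -0.3682.
m = m₁·m₂ = (+3.398)(-0.3682) = -1.25.

m = -1.25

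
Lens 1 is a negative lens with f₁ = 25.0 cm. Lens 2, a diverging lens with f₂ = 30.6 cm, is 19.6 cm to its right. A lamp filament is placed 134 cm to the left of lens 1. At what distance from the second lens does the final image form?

17.5 cm

Lens 1 is diverging, so f₁ = −25.0 cm.
Lens 1: 1/d_i1 = 1/f₁ − 1/d_o1 = 1/(-25.0) − 1/(134) = -0.04746, so d_i1 = -21.07 cm.
The intermediate image is 21.07 cm to the left of lens 1 (virtual), which is 19.6 − (-21.07) = 40.67 cm to the left of lens 2, so d_o2 = +40.67 cm.
Lens 2 is diverging, so f₂ = −30.6 cm.
Lens 2: 1/d_i2 = 1/f₂ − 1/d_o2 = 1/(-30.6) − 1/(40.67) = -0.05727, so d_i2 = -17.5 cm.
The final image is virtual, 17.5 cm to the left of lens 2 (overall magnification ≈ 0.068).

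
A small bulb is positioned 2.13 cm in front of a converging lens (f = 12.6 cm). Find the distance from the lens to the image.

2.56 cm

Lens equation: 1/s_i = 1/f − 1/s_o = 1/(12.60) − 1/(2.13) = 0.07937 − 0.4695 = -0.3901, so s_i = -2.56 cm.
The image is virtual, upright and enlarged, on the same side as the object.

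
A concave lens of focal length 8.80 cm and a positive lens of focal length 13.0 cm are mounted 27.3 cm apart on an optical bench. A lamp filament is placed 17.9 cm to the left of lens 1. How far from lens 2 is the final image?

21.4 cm

Lens 1 is diverging, so f₁ = −8.80 cm.
Lens 1: 1/d_i1 = 1/f₁ − 1/d_o1 = 1/(-8.80) − 1/(17.9) = -0.1695, so d_i1 = -5.900 cm.
The intermediate image is 5.900 cm to the left of lens 1 (virtual), which is 27.3 − (-5.900) = 33.20 cm to the left of lens 2, so d_o2 = +33.20 cm.
Lens 2: 1/d_i2 = 1/f₂ − 1/d_o2 = 1/(13.0) − 1/(33.20) = 0.04680, so d_i2 = 21.4 cm.
The final image is real, 21.4 cm to the right of lens 2 (overall magnification ≈ -0.21).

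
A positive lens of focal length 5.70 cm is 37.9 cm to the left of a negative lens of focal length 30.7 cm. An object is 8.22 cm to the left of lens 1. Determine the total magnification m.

m = -1.39

Lens 1: 1/d_i1 = 1/(5.70) − 1/(8.22) = 0.05378, so d_i1 = 18.59 cm; m₁ = −d_i1/d_o1 = -2.262.
d_o2 = 37.9 − (18.59) = 19.31 cm.
f₂ = −30.7 cm (diverging).
Lens 2: 1/d_i2 = 1/(-30.7) − 1/(19.31) = -0.08436, so d_i2 = -11.85 cm; m₂ = −d_i2/d_o2 = +0.6139.
m = m₁·m₂ = (-2.262)(+0.6139) = -1.39.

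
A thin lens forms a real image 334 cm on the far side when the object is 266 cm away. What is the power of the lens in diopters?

P = +0.675 D

d_i = +334 cm.
1/f = 1/d_o + 1/d_i = 1/(266) + 1/(334) = 0.006753 cm⁻¹.
f = 148.1 cm = 1.481 m, so P = 1/f = +0.675 D.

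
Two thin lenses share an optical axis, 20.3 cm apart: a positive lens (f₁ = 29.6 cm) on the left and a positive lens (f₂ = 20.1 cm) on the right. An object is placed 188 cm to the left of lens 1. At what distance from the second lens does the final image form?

8.53 cm

Lens 1: 1/d_i1 = 1/f₁ − 1/d_o1 = 1/(29.6) − 1/(188) = 0.02846, so d_i1 = 35.13 cm.
The intermediate image is 35.13 cm to the right of lens 1, which lies 14.83 cm to the right of lens 2 — a virtual object — so d_o2 = −14.83 cm.
Lens 2: 1/d_i2 = 1/f₂ − 1/d_o2 = 1/(20.1) − 1/(-14.83) = 0.1172, so d_i2 = 8.53 cm.
The final image is real, 8.53 cm to the right of lens 2 (overall magnification ≈ -0.11).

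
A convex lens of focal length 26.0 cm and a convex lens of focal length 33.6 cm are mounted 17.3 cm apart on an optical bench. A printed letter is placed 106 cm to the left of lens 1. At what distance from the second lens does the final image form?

Lens 1: 1/d_i1 = 1/f₁ − 1/d_o1 = 1/(26.0) − 1/(106) = 0.02903, so d_i1 = 34.45 cm.
The intermediate image is 34.45 cm to the right of lens 1, which lies 17.15 cm to the right of lens 2 — a virtual object — so d_o2 = −17.15 cm.
Lens 2: 1/d_i2 = 1/f₂ − 1/d_o2 = 1/(33.6) − 1/(-17.15) = 0.08807, so d_i2 = 11.4 cm.
The final image is real, 11.4 cm to the right of lens 2 (overall magnification ≈ -0.22).

11.4 cm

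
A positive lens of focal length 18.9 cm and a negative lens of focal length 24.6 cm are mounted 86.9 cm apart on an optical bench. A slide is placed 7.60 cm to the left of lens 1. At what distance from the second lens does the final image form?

Lens 1: 1/d_i1 = 1/f₁ − 1/d_o1 = 1/(18.9) − 1/(7.60) = -0.07867, so d_i1 = -12.71 cm.
The intermediate image is 12.71 cm to the left of lens 1 (virtual), which is 86.9 − (-12.71) = 99.61 cm to the left of lens 2, so d_o2 = +99.61 cm.
Lens 2 is diverging, so f₂ = −24.6 cm.
Lens 2: 1/d_i2 = 1/f₂ − 1/d_o2 = 1/(-24.6) − 1/(99.61) = -0.05069, so d_i2 = -19.7 cm.
The final image is virtual, 19.7 cm to the left of lens 2 (overall magnification ≈ 0.33).

19.7 cm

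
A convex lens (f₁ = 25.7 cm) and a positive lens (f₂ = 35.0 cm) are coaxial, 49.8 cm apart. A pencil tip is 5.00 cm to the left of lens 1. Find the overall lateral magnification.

Lens 1: 1/d_i1 = 1/(25.7) − 1/(5.00) = -0.1611, so d_i1 = -6.208 cm; m₁ = −d_i1/d_o1 = +1.242.
d_o2 = 49.8 − (-6.208) = 56.01 cm.
Lens 2: 1/d_i2 = 1/(35.0) − 1/(56.01) = 0.01072, so d_i2 = 93.31 cm; m₂ = −d_i2/d_o2 = -1.666.
m = m₁·m₂ = (+1.242)(-1.666) = -2.07.

m = -2.07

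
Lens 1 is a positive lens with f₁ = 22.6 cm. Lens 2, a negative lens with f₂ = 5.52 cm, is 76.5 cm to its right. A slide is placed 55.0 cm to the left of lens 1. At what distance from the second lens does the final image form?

4.82 cm

Lens 1: 1/d_i1 = 1/f₁ − 1/d_o1 = 1/(22.6) − 1/(55.0) = 0.02607, so d_i1 = 38.36 cm.
The intermediate image is 38.36 cm to the right of lens 1, which is 76.5 − (38.36) = 38.14 cm to the left of lens 2, so d_o2 = +38.14 cm.
Lens 2 is diverging, so f₂ = −5.52 cm.
Lens 2: 1/d_i2 = 1/f₂ − 1/d_o2 = 1/(-5.52) − 1/(38.14) = -0.2074, so d_i2 = -4.82 cm.
The final image is virtual, 4.82 cm to the left of lens 2 (overall magnification ≈ -0.088).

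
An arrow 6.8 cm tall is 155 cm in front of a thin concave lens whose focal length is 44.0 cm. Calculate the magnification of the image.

m = +0.221

For a concave lens, f = -44.0 cm.
1/d_i = 1/f − 1/d_o = 1/(-44.00) − 1/(155) = -0.02918, so d_i = -34.27 cm.
m = −d_i/d_o = −(-34.27)/(155) = +0.221.
The image is virtual, upright and reduced, on the same side as the object.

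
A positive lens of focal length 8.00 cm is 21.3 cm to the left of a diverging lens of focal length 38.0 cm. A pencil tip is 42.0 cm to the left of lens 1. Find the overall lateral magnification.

Lens 1: 1/d_i1 = 1/(8.00) − 1/(42.0) = 0.1012, so d_i1 = 9.882 cm; m₁ = −d_i1/d_o1 = -0.2353.
d_o2 = 21.3 − (9.882) = 11.42 cm.
f₂ = −38.0 cm (diverging).
Lens 2: 1/d_i2 = 1/(-38.0) − 1/(11.42) = -0.1139, so d_i2 = -8.781 cm; m₂ = −d_i2/d_o2 = +0.7689.
m = m₁·m₂ = (-0.2353)(+0.7689) = -0.181.

m = -0.181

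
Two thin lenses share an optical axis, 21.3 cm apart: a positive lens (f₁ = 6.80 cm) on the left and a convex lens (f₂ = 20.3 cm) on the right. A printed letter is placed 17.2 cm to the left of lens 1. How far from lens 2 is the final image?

19.9 cm

Lens 1: 1/d_i1 = 1/f₁ − 1/d_o1 = 1/(6.80) − 1/(17.2) = 0.08892, so d_i1 = 11.25 cm.
The intermediate image is 11.25 cm to the right of lens 1, which is 21.3 − (11.25) = 10.05 cm to the left of lens 2, so d_o2 = +10.05 cm.
Lens 2: 1/d_i2 = 1/f₂ − 1/d_o2 = 1/(20.3) − 1/(10.05) = -0.05024, so d_i2 = -19.9 cm.
The final image is virtual, 19.9 cm to the left of lens 2 (overall magnification ≈ -1.3).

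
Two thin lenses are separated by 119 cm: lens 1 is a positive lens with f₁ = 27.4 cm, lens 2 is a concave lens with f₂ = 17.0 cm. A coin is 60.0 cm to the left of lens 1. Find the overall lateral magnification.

m = -0.167

Lens 1: 1/d_i1 = 1/(27.4) − 1/(60.0) = 0.01983, so d_i1 = 50.43 cm; m₁ = −d_i1/d_o1 = -0.8405.
d_o2 = 119 − (50.43) = 68.57 cm.
f₂ = −17.0 cm (diverging).
Lens 2: 1/d_i2 = 1/(-17.0) − 1/(68.57) = -0.07341, so d_i2 = -13.62 cm; m₂ = −d_i2/d_o2 = +0.1987.
m = m₁·m₂ = (-0.8405)(+0.1987) = -0.167.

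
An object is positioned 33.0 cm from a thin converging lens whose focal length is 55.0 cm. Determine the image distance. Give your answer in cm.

82.5 cm

Thin-lens equation: 1/s_i = 1/f − 1/s_o = 1/(55.00) − 1/(33.0) = 0.01818 − 0.03030 = -0.01212, so s_i = -82.5 cm.
The image is virtual, upright and enlarged, on the same side as the object.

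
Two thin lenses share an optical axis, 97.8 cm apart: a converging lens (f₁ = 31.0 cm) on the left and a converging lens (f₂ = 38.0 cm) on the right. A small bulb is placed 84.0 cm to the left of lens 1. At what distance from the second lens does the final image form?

Lens 1: 1/d_i1 = 1/f₁ − 1/d_o1 = 1/(31.0) − 1/(84.0) = 0.02035, so d_i1 = 49.13 cm.
The intermediate image is 49.13 cm to the right of lens 1, which is 97.8 − (49.13) = 48.67 cm to the left of lens 2, so d_o2 = +48.67 cm.
Lens 2: 1/d_i2 = 1/f₂ − 1/d_o2 = 1/(38.0) − 1/(48.67) = 0.005769, so d_i2 = 173 cm.
The final image is real, 173 cm to the right of lens 2 (overall magnification ≈ 2.1).

173 cm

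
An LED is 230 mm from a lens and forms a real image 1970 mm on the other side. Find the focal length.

f = 206 mm (converging)

Real image ⇒ d_i = +1970 mm.
1/f = 1/d_o + 1/d_i = 1/(230) + 1/(1970) = 0.004855, so f = 206 mm.
Since f is positive, the lens is converging.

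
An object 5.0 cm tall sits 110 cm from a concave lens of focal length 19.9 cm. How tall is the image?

0.766 cm

For a concave lens, f = -19.9 cm.
1/d_i = 1/f − 1/d_o = 1/(-19.90) − 1/(110) = -0.05934, so d_i = -16.85 cm.
m = −d_i/d_o = +0.1532.
|h_i| = |m|·h_o = 0.1532 × 5.0 = 0.766 cm. The image is virtual, upright and reduced, on the same side as the object.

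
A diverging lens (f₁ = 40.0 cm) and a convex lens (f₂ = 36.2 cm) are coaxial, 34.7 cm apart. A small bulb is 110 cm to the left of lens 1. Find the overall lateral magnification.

m = -0.347

f₁ = −40.0 cm (diverging).
Lens 1: 1/d_i1 = 1/(-40.0) − 1/(110) = -0.03409, so d_i1 = -29.33 cm; m₁ = −d_i1/d_o1 = +0.2666.
d_o2 = 34.7 − (-29.33) = 64.03 cm.
Lens 2: 1/d_i2 = 1/(36.2) − 1/(64.03) = 0.01201, so d_i2 = 83.29 cm; m₂ = −d_i2/d_o2 = -1.301.
m = m₁·m₂ = (+0.2666)(-1.301) = -0.347.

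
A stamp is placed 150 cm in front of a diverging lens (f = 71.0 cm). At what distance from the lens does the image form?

For a diverging lens, f = -71.0 cm.
Thin-lens equation: 1/q = 1/f − 1/p = 1/(-71.00) − 1/(150) = -0.01408 − 0.006667 = -0.02075, so q = -48.2 cm.
The image is virtual, upright and reduced, on the same side as the object.

48.2 cm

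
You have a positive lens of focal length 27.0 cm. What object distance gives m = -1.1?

51.5 cm

m = −d_i/d_o ⇒ d_i = −m·d_o.
1/f = 1/d_o + 1/d_i = 1/d_o − 1/(m·d_o) = (1 − 1/m)/d_o, so d_o = f(1 − 1/m) = (27.00)(1 − 1/(-1.1)) = 51.5 cm.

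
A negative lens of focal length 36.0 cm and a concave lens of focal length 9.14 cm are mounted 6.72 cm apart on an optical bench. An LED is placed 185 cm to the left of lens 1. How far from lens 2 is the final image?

7.32 cm

Lens 1 is diverging, so f₁ = −36.0 cm.
Lens 1: 1/d_i1 = 1/f₁ − 1/d_o1 = 1/(-36.0) − 1/(185) = -0.03318, so d_i1 = -30.14 cm.
The intermediate image is 30.14 cm to the left of lens 1 (virtual), which is 6.72 − (-30.14) = 36.86 cm to the left of lens 2, so d_o2 = +36.86 cm.
Lens 2 is diverging, so f₂ = −9.14 cm.
Lens 2: 1/d_i2 = 1/f₂ − 1/d_o2 = 1/(-9.14) − 1/(36.86) = -0.1365, so d_i2 = -7.32 cm.
The final image is virtual, 7.32 cm to the left of lens 2 (overall magnification ≈ 0.032).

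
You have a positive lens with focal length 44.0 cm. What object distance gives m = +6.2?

36.9 cm

m = −d_i/d_o ⇒ d_i = −m·d_o.
1/f = 1/d_o + 1/d_i = 1/d_o − 1/(m·d_o) = (1 − 1/m)/d_o, so d_o = f(1 − 1/m) = (44.00)(1 − 1/(+6.2)) = 36.9 cm.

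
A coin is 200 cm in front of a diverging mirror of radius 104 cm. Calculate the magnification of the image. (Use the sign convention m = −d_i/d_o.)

f = R/2 = 104/2 = 52.00 cm; for a diverging mirror, f = -52.00 cm.
1/d_i = 1/f − 1/d_o = 1/(-52.00) − 1/(200) = -0.02423, so d_i = -41.27 cm.
m = −d_i/d_o = −(-41.27)/(200) = +0.206.
The image is virtual, upright and reduced, behind the mirror.

m = +0.206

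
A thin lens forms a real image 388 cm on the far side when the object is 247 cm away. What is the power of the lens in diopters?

P = +0.663 D

d_i = +388 cm.
1/f = 1/d_o + 1/d_i = 1/(247) + 1/(388) = 0.006626 cm⁻¹.
f = 150.9 cm = 1.509 m, so P = 1/f = +0.663 D.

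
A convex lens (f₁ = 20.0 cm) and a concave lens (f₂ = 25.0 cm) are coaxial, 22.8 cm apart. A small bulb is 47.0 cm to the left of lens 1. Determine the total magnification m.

m = -1.43

Lens 1: 1/d_i1 = 1/(20.0) − 1/(47.0) = 0.02872, so d_i1 = 34.81 cm; m₁ = −d_i1/d_o1 = -0.7406.
d_o2 = 22.8 − (34.81) = -12.01 cm (virtual object).
f₂ = −25.0 cm (diverging).
Lens 2: 1/d_i2 = 1/(-25.0) − 1/(-12.01) = 0.04326, so d_i2 = 23.11 cm; m₂ = −d_i2/d_o2 = +1.925.
m = m₁·m₂ = (-0.7406)(+1.925) = -1.43.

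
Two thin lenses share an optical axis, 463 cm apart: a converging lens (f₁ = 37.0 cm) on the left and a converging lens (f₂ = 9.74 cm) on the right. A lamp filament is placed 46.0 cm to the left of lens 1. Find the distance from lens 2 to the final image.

10.1 cm

Lens 1: 1/d_i1 = 1/f₁ − 1/d_o1 = 1/(37.0) − 1/(46.0) = 0.005288, so d_i1 = 189.1 cm.
The intermediate image is 189.1 cm to the right of lens 1, which is 463 − (189.1) = 273.9 cm to the left of lens 2, so d_o2 = +273.9 cm.
Lens 2: 1/d_i2 = 1/f₂ − 1/d_o2 = 1/(9.74) − 1/(273.9) = 0.09902, so d_i2 = 10.1 cm.
The final image is real, 10.1 cm to the right of lens 2 (overall magnification ≈ 0.15).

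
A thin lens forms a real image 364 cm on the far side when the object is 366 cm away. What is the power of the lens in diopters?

P = +0.548 D

d_i = +364 cm.
1/f = 1/d_o + 1/d_i = 1/(366) + 1/(364) = 0.005479 cm⁻¹.
f = 182.5 cm = 1.825 m, so P = 1/f = +0.548 D.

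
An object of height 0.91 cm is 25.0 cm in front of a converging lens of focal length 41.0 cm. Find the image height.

2.33 cm

1/d_i = 1/f − 1/d_o = 1/(41.00) − 1/(25.0) = -0.01561, so d_i = -64.06 cm.
m = −d_i/d_o = +2.562.
|h_i| = |m|·h_o = 2.562 × 0.91 = 2.33 cm. The image is virtual, upright and enlarged, on the same side as the object.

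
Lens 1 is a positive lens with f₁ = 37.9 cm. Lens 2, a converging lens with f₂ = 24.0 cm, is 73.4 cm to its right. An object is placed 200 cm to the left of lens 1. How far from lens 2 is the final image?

242 cm

Lens 1: 1/d_i1 = 1/f₁ − 1/d_o1 = 1/(37.9) − 1/(200) = 0.02139, so d_i1 = 46.76 cm.
The intermediate image is 46.76 cm to the right of lens 1, which is 73.4 − (46.76) = 26.64 cm to the left of lens 2, so d_o2 = +26.64 cm.
Lens 2: 1/d_i2 = 1/f₂ − 1/d_o2 = 1/(24.0) − 1/(26.64) = 0.004129, so d_i2 = 242 cm.
The final image is real, 242 cm to the right of lens 2 (overall magnification ≈ 2.1).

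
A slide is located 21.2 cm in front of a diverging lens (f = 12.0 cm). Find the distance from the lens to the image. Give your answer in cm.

7.66 cm

For a diverging lens, f = -12.0 cm.
Lens equation: 1/q = 1/f − 1/p = 1/(-12.00) − 1/(21.2) = -0.08333 − 0.04717 = -0.1305, so q = -7.66 cm.
The image is virtual, upright and reduced, on the same side as the object.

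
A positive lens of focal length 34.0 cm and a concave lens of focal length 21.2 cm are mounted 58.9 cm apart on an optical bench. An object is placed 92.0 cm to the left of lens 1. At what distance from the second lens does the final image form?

4.03 cm

Lens 1: 1/d_i1 = 1/f₁ − 1/d_o1 = 1/(34.0) − 1/(92.0) = 0.01854, so d_i1 = 53.93 cm.
The intermediate image is 53.93 cm to the right of lens 1, which is 58.9 − (53.93) = 4.970 cm to the left of lens 2, so d_o2 = +4.970 cm.
Lens 2 is diverging, so f₂ = −21.2 cm.
Lens 2: 1/d_i2 = 1/f₂ − 1/d_o2 = 1/(-21.2) − 1/(4.970) = -0.2484, so d_i2 = -4.03 cm.
The final image is virtual, 4.03 cm to the left of lens 2 (overall magnification ≈ -0.47).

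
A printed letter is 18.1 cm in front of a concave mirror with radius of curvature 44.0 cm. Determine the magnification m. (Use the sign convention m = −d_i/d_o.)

m = +5.64

f = R/2 = 44.0/2 = 22.00 cm.
1/d_i = 1/f − 1/d_o = 1/(22.00) − 1/(18.1) = -0.009794, so d_i = -102.1 cm.
m = −d_i/d_o = −(-102.1)/(18.1) = +5.64.
The image is virtual, upright and enlarged, behind the mirror.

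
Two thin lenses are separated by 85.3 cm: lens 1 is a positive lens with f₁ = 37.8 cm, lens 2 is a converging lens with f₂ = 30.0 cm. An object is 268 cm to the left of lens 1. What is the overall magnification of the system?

Lens 1: 1/d_i1 = 1/(37.8) − 1/(268) = 0.02272, so d_i1 = 44.01 cm; m₁ = −d_i1/d_o1 = -0.1642.
d_o2 = 85.3 − (44.01) = 41.29 cm.
Lens 2: 1/d_i2 = 1/(30.0) − 1/(41.29) = 0.009114, so d_i2 = 109.7 cm; m₂ = −d_i2/d_o2 = -2.657.
m = m₁·m₂ = (-0.1642)(-2.657) = +0.436.

m = +0.436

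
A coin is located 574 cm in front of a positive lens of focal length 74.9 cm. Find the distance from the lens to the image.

86.1 cm

Lens equation: 1/v = 1/f − 1/u = 1/(74.90) − 1/(574) = 0.01335 − 0.001742 = 0.01161, so v = 86.1 cm.
The image is real, inverted and reduced, on the far side of the lens.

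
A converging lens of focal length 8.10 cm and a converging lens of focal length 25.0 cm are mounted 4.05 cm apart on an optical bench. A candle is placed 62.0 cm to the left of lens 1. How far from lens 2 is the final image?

4.35 cm

Lens 1: 1/d_i1 = 1/f₁ − 1/d_o1 = 1/(8.10) − 1/(62.0) = 0.1073, so d_i1 = 9.317 cm.
The intermediate image is 9.317 cm to the right of lens 1, which lies 5.267 cm to the right of lens 2 — a virtual object — so d_o2 = −5.267 cm.
Lens 2: 1/d_i2 = 1/f₂ − 1/d_o2 = 1/(25.0) − 1/(-5.267) = 0.2299, so d_i2 = 4.35 cm.
The final image is real, 4.35 cm to the right of lens 2 (overall magnification ≈ -0.12).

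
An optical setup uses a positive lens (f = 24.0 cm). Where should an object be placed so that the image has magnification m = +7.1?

20.6 cm

m = −d_i/d_o ⇒ d_i = −m·d_o.
1/f = 1/d_o + 1/d_i = 1/d_o − 1/(m·d_o) = (1 − 1/m)/d_o, so d_o = f(1 − 1/m) = (24.00)(1 − 1/(+7.1)) = 20.6 cm.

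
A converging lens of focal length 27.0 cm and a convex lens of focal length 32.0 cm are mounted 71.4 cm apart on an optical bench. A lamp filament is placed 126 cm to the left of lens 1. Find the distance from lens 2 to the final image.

Lens 1: 1/d_i1 = 1/f₁ − 1/d_o1 = 1/(27.0) − 1/(126) = 0.02910, so d_i1 = 34.36 cm.
The intermediate image is 34.36 cm to the right of lens 1, which is 71.4 − (34.36) = 37.04 cm to the left of lens 2, so d_o2 = +37.04 cm.
Lens 2: 1/d_i2 = 1/f₂ − 1/d_o2 = 1/(32.0) − 1/(37.04) = 0.004252, so d_i2 = 235 cm.
The final image is real, 235 cm to the right of lens 2 (overall magnification ≈ 1.7).

235 cm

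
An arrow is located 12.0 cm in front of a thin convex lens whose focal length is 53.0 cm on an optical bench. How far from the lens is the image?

Thin-lens equation: 1/s_i = 1/f − 1/s_o = 1/(53.00) − 1/(12.0) = 0.01887 − 0.08333 = -0.06447, so s_i = -15.5 cm.
The image is virtual, upright and enlarged, on the same side as the object.

15.5 cm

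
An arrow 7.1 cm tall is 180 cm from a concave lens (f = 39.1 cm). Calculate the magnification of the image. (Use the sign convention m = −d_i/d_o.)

For a concave lens, f = -39.1 cm.
1/d_i = 1/f − 1/d_o = 1/(-39.10) − 1/(180) = -0.03113, so d_i = -32.12 cm.
m = −d_i/d_o = −(-32.12)/(180) = +0.178.
The image is virtual, upright and reduced, on the same side as the object.

m = +0.178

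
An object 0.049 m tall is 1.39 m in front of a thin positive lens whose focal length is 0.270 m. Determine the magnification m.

1/d_i = 1/f − 1/d_o = 1/(0.2700) − 1/(1.39) = 2.984, so d_i = 0.3351 m.
m = −d_i/d_o = −(0.3351)/(1.39) = -0.241.
The image is real, inverted and reduced, on the far side of the lens.

m = -0.241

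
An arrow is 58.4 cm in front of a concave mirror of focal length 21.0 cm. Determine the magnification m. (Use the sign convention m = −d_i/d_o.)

1/d_i = 1/f − 1/d_o = 1/(21.00) − 1/(58.4) = 0.03050, so d_i = 32.79 cm.
m = −d_i/d_o = −(32.79)/(58.4) = -0.561.
The image is real, inverted and reduced, in front of the mirror.

m = -0.561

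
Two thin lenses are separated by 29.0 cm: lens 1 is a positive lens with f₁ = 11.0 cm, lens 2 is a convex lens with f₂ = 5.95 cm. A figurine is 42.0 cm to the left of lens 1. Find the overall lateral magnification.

Lens 1: 1/d_i1 = 1/(11.0) − 1/(42.0) = 0.06710, so d_i1 = 14.90 cm; m₁ = −d_i1/d_o1 = -0.3548.
d_o2 = 29.0 − (14.90) = 14.10 cm.
Lens 2: 1/d_i2 = 1/(5.95) − 1/(14.10) = 0.09715, so d_i2 = 10.29 cm; m₂ = −d_i2/d_o2 = -0.7301.
m = m₁·m₂ = (-0.3548)(-0.7301) = +0.259.

m = +0.259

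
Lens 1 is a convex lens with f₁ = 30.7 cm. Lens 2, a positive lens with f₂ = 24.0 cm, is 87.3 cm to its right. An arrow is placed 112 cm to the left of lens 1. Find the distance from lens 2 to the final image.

Lens 1: 1/d_i1 = 1/f₁ − 1/d_o1 = 1/(30.7) − 1/(112) = 0.02364, so d_i1 = 42.29 cm.
The intermediate image is 42.29 cm to the right of lens 1, which is 87.3 − (42.29) = 45.01 cm to the left of lens 2, so d_o2 = +45.01 cm.
Lens 2: 1/d_i2 = 1/f₂ − 1/d_o2 = 1/(24.0) − 1/(45.01) = 0.01945, so d_i2 = 51.4 cm.
The final image is real, 51.4 cm to the right of lens 2 (overall magnification ≈ 0.43).

51.4 cm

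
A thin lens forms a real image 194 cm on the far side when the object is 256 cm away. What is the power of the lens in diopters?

P = +0.906 D

d_i = +194 cm.
1/f = 1/d_o + 1/d_i = 1/(256) + 1/(194) = 0.009061 cm⁻¹.
f = 110.4 cm = 1.104 m, so P = 1/f = +0.906 D.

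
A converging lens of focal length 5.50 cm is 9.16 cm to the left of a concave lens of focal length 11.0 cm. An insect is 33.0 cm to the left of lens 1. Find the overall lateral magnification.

m = -0.162

Lens 1: 1/d_i1 = 1/(5.50) − 1/(33.0) = 0.1515, so d_i1 = 6.600 cm; m₁ = −d_i1/d_o1 = -0.2000.
d_o2 = 9.16 − (6.600) = 2.560 cm.
f₂ = −11.0 cm (diverging).
Lens 2: 1/d_i2 = 1/(-11.0) − 1/(2.560) = -0.4815, so d_i2 = -2.077 cm; m₂ = −d_i2/d_o2 = +0.8112.
m = m₁·m₂ = (-0.2000)(+0.8112) = -0.162.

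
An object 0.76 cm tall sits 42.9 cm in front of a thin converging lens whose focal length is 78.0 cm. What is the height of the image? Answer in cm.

1.69 cm

1/d_i = 1/f − 1/d_o = 1/(78.00) − 1/(42.9) = -0.01049, so d_i = -95.33 cm.
m = −d_i/d_o = +2.222.
|h_i| = |m|·h_o = 2.222 × 0.76 = 1.69 cm. The image is virtual, upright and enlarged, on the same side as the object.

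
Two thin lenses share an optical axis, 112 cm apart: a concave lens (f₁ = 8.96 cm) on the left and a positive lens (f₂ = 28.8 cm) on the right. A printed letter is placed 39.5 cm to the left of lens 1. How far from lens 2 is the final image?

Lens 1 is diverging, so f₁ = −8.96 cm.
Lens 1: 1/d_i1 = 1/f₁ − 1/d_o1 = 1/(-8.96) − 1/(39.5) = -0.1369, so d_i1 = -7.303 cm.
The intermediate image is 7.303 cm to the left of lens 1 (virtual), which is 112 − (-7.303) = 119.3 cm to the left of lens 2, so d_o2 = +119.3 cm.
Lens 2: 1/d_i2 = 1/f₂ − 1/d_o2 = 1/(28.8) − 1/(119.3) = 0.02634, so d_i2 = 38.0 cm.
The final image is real, 38.0 cm to the right of lens 2 (overall magnification ≈ -0.059).

38.0 cm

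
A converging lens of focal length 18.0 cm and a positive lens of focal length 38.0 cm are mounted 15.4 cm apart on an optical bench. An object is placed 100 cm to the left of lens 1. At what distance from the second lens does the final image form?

5.59 cm

Lens 1: 1/d_i1 = 1/f₁ − 1/d_o1 = 1/(18.0) − 1/(100) = 0.04556, so d_i1 = 21.95 cm.
The intermediate image is 21.95 cm to the right of lens 1, which lies 6.550 cm to the right of lens 2 — a virtual object — so d_o2 = −6.550 cm.
Lens 2: 1/d_i2 = 1/f₂ − 1/d_o2 = 1/(38.0) − 1/(-6.550) = 0.1790, so d_i2 = 5.59 cm.
The final image is real, 5.59 cm to the right of lens 2 (overall magnification ≈ -0.19).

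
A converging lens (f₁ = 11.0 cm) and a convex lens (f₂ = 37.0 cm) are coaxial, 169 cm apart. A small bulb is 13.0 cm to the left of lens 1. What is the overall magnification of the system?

m = +3.36

Lens 1: 1/d_i1 = 1/(11.0) − 1/(13.0) = 0.01399, so d_i1 = 71.50 cm; m₁ = −d_i1/d_o1 = -5.500.
d_o2 = 169 − (71.50) = 97.50 cm.
Lens 2: 1/d_i2 = 1/(37.0) − 1/(97.50) = 0.01677, so d_i2 = 59.63 cm; m₂ = −d_i2/d_o2 = -0.6116.
m = m₁·m₂ = (-5.500)(-0.6116) = +3.36.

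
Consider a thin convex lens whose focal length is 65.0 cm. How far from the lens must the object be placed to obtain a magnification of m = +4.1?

m = −d_i/d_o ⇒ d_i = −m·d_o.
1/f = 1/d_o + 1/d_i = 1/d_o − 1/(m·d_o) = (1 − 1/m)/d_o, so d_o = f(1 − 1/m) = (65.00)(1 − 1/(+4.1)) = 49.1 cm.

49.1 cm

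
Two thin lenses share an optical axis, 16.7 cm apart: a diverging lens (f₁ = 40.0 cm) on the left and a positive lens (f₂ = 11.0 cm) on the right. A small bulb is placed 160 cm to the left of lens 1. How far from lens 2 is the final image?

14.2 cm

Lens 1 is diverging, so f₁ = −40.0 cm.
Lens 1: 1/d_i1 = 1/f₁ − 1/d_o1 = 1/(-40.0) − 1/(160) = -0.03125, so d_i1 = -32.00 cm.
The intermediate image is 32.00 cm to the left of lens 1 (virtual), which is 16.7 − (-32.00) = 48.70 cm to the left of lens 2, so d_o2 = +48.70 cm.
Lens 2: 1/d_i2 = 1/f₂ − 1/d_o2 = 1/(11.0) − 1/(48.70) = 0.07038, so d_i2 = 14.2 cm.
The final image is real, 14.2 cm to the right of lens 2 (overall magnification ≈ -0.058).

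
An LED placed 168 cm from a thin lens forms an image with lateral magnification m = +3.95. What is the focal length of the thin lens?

m = −d_i/d_o ⇒ d_i = −m·d_o = −(+3.95)·(168) = -663.6 cm.
1/f = 1/d_o + 1/d_i = 1/(168) + 1/(-663.6) = 0.004445, so f = 225 cm.
Since f is positive, the thin lens is converging.

f = 225 cm (converging)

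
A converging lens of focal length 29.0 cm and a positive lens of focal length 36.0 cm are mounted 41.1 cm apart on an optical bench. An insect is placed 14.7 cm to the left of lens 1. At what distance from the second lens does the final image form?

Lens 1: 1/d_i1 = 1/f₁ − 1/d_o1 = 1/(29.0) − 1/(14.7) = -0.03354, so d_i1 = -29.81 cm.
The intermediate image is 29.81 cm to the left of lens 1 (virtual), which is 41.1 − (-29.81) = 70.91 cm to the left of lens 2, so d_o2 = +70.91 cm.
Lens 2: 1/d_i2 = 1/f₂ − 1/d_o2 = 1/(36.0) − 1/(70.91) = 0.01368, so d_i2 = 73.1 cm.
The final image is real, 73.1 cm to the right of lens 2 (overall magnification ≈ -2.1).

73.1 cm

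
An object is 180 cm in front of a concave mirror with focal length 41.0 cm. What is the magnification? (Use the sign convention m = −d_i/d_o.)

m = -0.295

1/d_i = 1/f − 1/d_o = 1/(41.00) − 1/(180) = 0.01883, so d_i = 53.09 cm.
m = −d_i/d_o = −(53.09)/(180) = -0.295.
The image is real, inverted and reduced, in front of the mirror.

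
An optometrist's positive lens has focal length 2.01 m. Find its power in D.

P = 1/f = 1/(2.01 m) = +0.498 D.

P = +0.498 D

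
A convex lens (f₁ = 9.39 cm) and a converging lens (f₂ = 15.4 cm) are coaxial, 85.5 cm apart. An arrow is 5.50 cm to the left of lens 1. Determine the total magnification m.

Lens 1: 1/d_i1 = 1/(9.39) − 1/(5.50) = -0.07532, so d_i1 = -13.28 cm; m₁ = −d_i1/d_o1 = +2.415.
d_o2 = 85.5 − (-13.28) = 98.78 cm.
Lens 2: 1/d_i2 = 1/(15.4) − 1/(98.78) = 0.05481, so d_i2 = 18.24 cm; m₂ = −d_i2/d_o2 = -0.1847.
m = m₁·m₂ = (+2.415)(-0.1847) = -0.446.

m = -0.446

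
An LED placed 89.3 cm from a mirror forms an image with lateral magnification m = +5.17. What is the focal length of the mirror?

m = −d_i/d_o ⇒ d_i = −m·d_o = −(+5.17)·(89.3) = -461.7 cm.
1/f = 1/d_o + 1/d_i = 1/(89.3) + 1/(-461.7) = 0.009032, so f = 111 cm.
Since f is positive, the mirror is concave.

f = 111 cm (concave)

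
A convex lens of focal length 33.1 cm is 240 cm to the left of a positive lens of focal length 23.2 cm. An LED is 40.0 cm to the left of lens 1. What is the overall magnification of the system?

m = +4.47

Lens 1: 1/d_i1 = 1/(33.1) − 1/(40.0) = 0.005211, so d_i1 = 191.9 cm; m₁ = −d_i1/d_o1 = -4.798.
d_o2 = 240 − (191.9) = 48.10 cm.
Lens 2: 1/d_i2 = 1/(23.2) − 1/(48.10) = 0.02231, so d_i2 = 44.82 cm; m₂ = −d_i2/d_o2 = -0.9317.
m = m₁·m₂ = (-4.798)(-0.9317) = +4.47.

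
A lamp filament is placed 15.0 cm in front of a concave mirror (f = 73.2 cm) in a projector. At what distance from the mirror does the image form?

Mirror equation: 1/v = 1/f − 1/u = 1/(73.20) − 1/(15.0) = 0.01366 − 0.06667 = -0.05301, so v = -18.9 cm.
The image is virtual, upright and enlarged, behind the mirror.

18.9 cm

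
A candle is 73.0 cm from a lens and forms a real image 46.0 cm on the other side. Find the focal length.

f = 28.2 cm (converging)

Real image ⇒ d_i = +46.0 cm.
1/f = 1/d_o + 1/d_i = 1/(73.0) + 1/(46.0) = 0.03544, so f = 28.2 cm.
Since f is positive, the lens is converging.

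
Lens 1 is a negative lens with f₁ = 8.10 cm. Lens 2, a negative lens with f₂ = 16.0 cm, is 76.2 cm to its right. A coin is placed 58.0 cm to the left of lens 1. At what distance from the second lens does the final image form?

Lens 1 is diverging, so f₁ = −8.10 cm.
Lens 1: 1/d_i1 = 1/f₁ − 1/d_o1 = 1/(-8.10) − 1/(58.0) = -0.1407, so d_i1 = -7.107 cm.
The intermediate image is 7.107 cm to the left of lens 1 (virtual), which is 76.2 − (-7.107) = 83.31 cm to the left of lens 2, so d_o2 = +83.31 cm.
Lens 2 is diverging, so f₂ = −16.0 cm.
Lens 2: 1/d_i2 = 1/f₂ − 1/d_o2 = 1/(-16.0) − 1/(83.31) = -0.07450, so d_i2 = -13.4 cm.
The final image is virtual, 13.4 cm to the left of lens 2 (overall magnification ≈ 0.020).

13.4 cm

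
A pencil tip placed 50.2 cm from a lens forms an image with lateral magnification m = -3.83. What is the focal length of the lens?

m = −d_i/d_o ⇒ d_i = −m·d_o = −(-3.83)·(50.2) = 192.3 cm.
1/f = 1/d_o + 1/d_i = 1/(50.2) + 1/(192.3) = 0.02512, so f = 39.8 cm.
Since f is positive, the lens is converging.

f = 39.8 cm (converging)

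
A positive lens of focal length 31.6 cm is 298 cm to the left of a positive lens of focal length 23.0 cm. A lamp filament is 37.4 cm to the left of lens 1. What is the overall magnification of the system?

Lens 1: 1/d_i1 = 1/(31.6) − 1/(37.4) = 0.004908, so d_i1 = 203.8 cm; m₁ = −d_i1/d_o1 = -5.449.
d_o2 = 298 − (203.8) = 94.20 cm.
Lens 2: 1/d_i2 = 1/(23.0) − 1/(94.20) = 0.03286, so d_i2 = 30.43 cm; m₂ = −d_i2/d_o2 = -0.3230.
m = m₁·m₂ = (-5.449)(-0.3230) = +1.76.

m = +1.76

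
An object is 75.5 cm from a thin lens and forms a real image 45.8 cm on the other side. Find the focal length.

Real image ⇒ d_i = +45.8 cm.
1/f = 1/d_o + 1/d_i = 1/(75.5) + 1/(45.8) = 0.03508, so f = 28.5 cm.
Since f is positive, the thin lens is converging.

f = 28.5 cm (converging)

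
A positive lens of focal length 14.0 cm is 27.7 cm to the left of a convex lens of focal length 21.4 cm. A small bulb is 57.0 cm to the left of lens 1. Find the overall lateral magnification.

Lens 1: 1/d_i1 = 1/(14.0) − 1/(57.0) = 0.05388, so d_i1 = 18.56 cm; m₁ = −d_i1/d_o1 = -0.3256.
d_o2 = 27.7 − (18.56) = 9.140 cm.
Lens 2: 1/d_i2 = 1/(21.4) − 1/(9.140) = -0.06268, so d_i2 = -15.95 cm; m₂ = −d_i2/d_o2 = +1.746.
m = m₁·m₂ = (-0.3256)(+1.746) = -0.568.

m = -0.568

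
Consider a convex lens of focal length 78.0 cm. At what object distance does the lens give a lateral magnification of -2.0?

117 cm

m = −d_i/d_o ⇒ d_i = −m·d_o.
1/f = 1/d_o + 1/d_i = 1/d_o − 1/(m·d_o) = (1 − 1/m)/d_o, so d_o = f(1 − 1/m) = (78.00)(1 − 1/(-2.0)) = 117 cm.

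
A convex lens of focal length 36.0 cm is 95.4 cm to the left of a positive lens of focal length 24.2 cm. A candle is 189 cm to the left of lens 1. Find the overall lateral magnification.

Lens 1: 1/d_i1 = 1/(36.0) − 1/(189) = 0.02249, so d_i1 = 44.47 cm; m₁ = −d_i1/d_o1 = -0.2353.
d_o2 = 95.4 − (44.47) = 50.93 cm.
Lens 2: 1/d_i2 = 1/(24.2) − 1/(50.93) = 0.02169, so d_i2 = 46.11 cm; m₂ = −d_i2/d_o2 = -0.9053.
m = m₁·m₂ = (-0.2353)(-0.9053) = +0.213.

m = +0.213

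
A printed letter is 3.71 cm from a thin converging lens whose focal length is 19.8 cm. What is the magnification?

1/d_i = 1/f − 1/d_o = 1/(19.80) − 1/(3.71) = -0.2190, so d_i = -4.565 cm.
m = −d_i/d_o = −(-4.565)/(3.71) = +1.23.
The image is virtual, upright and enlarged, on the same side as the object.

m = +1.23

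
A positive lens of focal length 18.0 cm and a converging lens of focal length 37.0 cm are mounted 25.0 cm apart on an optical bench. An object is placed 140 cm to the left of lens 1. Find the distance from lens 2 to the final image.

Lens 1: 1/d_i1 = 1/f₁ − 1/d_o1 = 1/(18.0) − 1/(140) = 0.04841, so d_i1 = 20.66 cm.
The intermediate image is 20.66 cm to the right of lens 1, which is 25.0 − (20.66) = 4.340 cm to the left of lens 2, so d_o2 = +4.340 cm.
Lens 2: 1/d_i2 = 1/f₂ − 1/d_o2 = 1/(37.0) − 1/(4.340) = -0.2034, so d_i2 = -4.92 cm.
The final image is virtual, 4.92 cm to the left of lens 2 (overall magnification ≈ -0.17).

4.92 cm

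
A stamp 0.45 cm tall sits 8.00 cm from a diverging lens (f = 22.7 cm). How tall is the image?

0.333 cm

For a diverging lens, f = -22.7 cm.
1/d_i = 1/f − 1/d_o = 1/(-22.70) − 1/(8.00) = -0.1691, so d_i = -5.915 cm.
m = −d_i/d_o = +0.7394.
|h_i| = |m|·h_o = 0.7394 × 0.45 = 0.333 cm. The image is virtual, upright and reduced, on the same side as the object.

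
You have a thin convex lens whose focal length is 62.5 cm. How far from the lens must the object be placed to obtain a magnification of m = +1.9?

29.6 cm

m = −d_i/d_o ⇒ d_i = −m·d_o.
1/f = 1/d_o + 1/d_i = 1/d_o − 1/(m·d_o) = (1 − 1/m)/d_o, so d_o = f(1 − 1/m) = (62.50)(1 − 1/(+1.9)) = 29.6 cm.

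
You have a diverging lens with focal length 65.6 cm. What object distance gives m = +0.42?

90.6 cm

For a diverging lens, f = -65.6 cm.
m = −d_i/d_o ⇒ d_i = −m·d_o.
1/f = 1/d_o + 1/d_i = 1/d_o − 1/(m·d_o) = (1 − 1/m)/d_o, so d_o = f(1 − 1/m) = (-65.60)(1 − 1/(+0.42)) = 90.6 cm.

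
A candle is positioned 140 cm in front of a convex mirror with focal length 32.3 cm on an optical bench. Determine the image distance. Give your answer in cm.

For a convex mirror, f = -32.3 cm.
Mirror equation: 1/q = 1/f − 1/p = 1/(-32.30) − 1/(140) = -0.03096 − 0.007143 = -0.03810, so q = -26.2 cm.
The image is virtual, upright and reduced, behind the mirror.

26.2 cm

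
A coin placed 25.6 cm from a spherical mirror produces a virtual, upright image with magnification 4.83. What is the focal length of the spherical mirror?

f = 32.3 cm (concave)

m = −d_i/d_o ⇒ d_i = −m·d_o = −(+4.83)·(25.6) = -123.6 cm.
1/f = 1/d_o + 1/d_i = 1/(25.6) + 1/(-123.6) = 0.03097, so f = 32.3 cm.
Since f is positive, the spherical mirror is concave.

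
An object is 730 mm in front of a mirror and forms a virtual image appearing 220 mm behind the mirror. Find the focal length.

f = -315 mm (convex)

Virtual image ⇒ d_i = −220 mm.
1/f = 1/d_o + 1/d_i = 1/(730) + 1/(-220) = -0.003176, so f = -315 mm.
Since f is negative, the mirror is convex.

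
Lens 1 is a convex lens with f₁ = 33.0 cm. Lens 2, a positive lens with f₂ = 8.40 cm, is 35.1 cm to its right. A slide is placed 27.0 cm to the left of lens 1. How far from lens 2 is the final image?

Lens 1: 1/d_i1 = 1/f₁ − 1/d_o1 = 1/(33.0) − 1/(27.0) = -0.006734, so d_i1 = -148.5 cm.
The intermediate image is 148.5 cm to the left of lens 1 (virtual), which is 35.1 − (-148.5) = 183.6 cm to the left of lens 2, so d_o2 = +183.6 cm.
Lens 2: 1/d_i2 = 1/f₂ − 1/d_o2 = 1/(8.40) − 1/(183.6) = 0.1136, so d_i2 = 8.80 cm.
The final image is real, 8.80 cm to the right of lens 2 (overall magnification ≈ -0.26).

8.80 cm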